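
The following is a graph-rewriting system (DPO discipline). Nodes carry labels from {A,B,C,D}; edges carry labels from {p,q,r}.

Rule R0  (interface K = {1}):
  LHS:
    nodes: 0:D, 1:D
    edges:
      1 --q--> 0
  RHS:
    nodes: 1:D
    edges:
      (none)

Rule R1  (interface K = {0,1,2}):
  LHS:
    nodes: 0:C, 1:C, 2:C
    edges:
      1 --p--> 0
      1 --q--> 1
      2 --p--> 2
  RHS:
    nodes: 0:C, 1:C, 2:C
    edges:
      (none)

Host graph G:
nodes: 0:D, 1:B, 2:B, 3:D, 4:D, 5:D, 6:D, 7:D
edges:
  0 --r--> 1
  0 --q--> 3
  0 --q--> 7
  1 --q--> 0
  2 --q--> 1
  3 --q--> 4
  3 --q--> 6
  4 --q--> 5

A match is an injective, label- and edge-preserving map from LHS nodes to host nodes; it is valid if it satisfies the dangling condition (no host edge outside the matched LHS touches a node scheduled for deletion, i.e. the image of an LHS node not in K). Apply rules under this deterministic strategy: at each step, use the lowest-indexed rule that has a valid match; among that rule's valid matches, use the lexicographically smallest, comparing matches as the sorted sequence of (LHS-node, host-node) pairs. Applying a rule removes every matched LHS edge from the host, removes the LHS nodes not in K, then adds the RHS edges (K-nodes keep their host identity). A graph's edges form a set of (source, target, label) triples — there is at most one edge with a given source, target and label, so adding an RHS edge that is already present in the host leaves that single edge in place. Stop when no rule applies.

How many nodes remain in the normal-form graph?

Answer: 3

Rewrite trace:
start.  V:8 E:8  edges: 0-r->1 0-q->3 0-q->7 1-q->0 2-q->1 3-q->4 3-q->6 4-q->5
1. fire R0 via {0↦5, 1↦4}  →  V:7 E:7  edges: 0-r->1 0-q->3 0-q->7 1-q->0 2-q->1 3-q->4 3-q->6
2. fire R0 via {0↦4, 1↦3}  →  V:6 E:6  edges: 0-r->1 0-q->3 0-q->7 1-q->0 2-q->1 3-q->6
3. fire R0 via {0↦6, 1↦3}  →  V:5 E:5  edges: 0-r->1 0-q->3 0-q->7 1-q->0 2-q->1
4. fire R0 via {0↦3, 1↦0}  →  V:4 E:4  edges: 0-r->1 0-q->7 1-q->0 2-q->1
5. fire R0 via {0↦7, 1↦0}  →  V:3 E:3  edges: 0-r->1 1-q->0 2-q->1
final graph: no rule applies after step 5
NF nodes: {0:D, 1:B, 2:B}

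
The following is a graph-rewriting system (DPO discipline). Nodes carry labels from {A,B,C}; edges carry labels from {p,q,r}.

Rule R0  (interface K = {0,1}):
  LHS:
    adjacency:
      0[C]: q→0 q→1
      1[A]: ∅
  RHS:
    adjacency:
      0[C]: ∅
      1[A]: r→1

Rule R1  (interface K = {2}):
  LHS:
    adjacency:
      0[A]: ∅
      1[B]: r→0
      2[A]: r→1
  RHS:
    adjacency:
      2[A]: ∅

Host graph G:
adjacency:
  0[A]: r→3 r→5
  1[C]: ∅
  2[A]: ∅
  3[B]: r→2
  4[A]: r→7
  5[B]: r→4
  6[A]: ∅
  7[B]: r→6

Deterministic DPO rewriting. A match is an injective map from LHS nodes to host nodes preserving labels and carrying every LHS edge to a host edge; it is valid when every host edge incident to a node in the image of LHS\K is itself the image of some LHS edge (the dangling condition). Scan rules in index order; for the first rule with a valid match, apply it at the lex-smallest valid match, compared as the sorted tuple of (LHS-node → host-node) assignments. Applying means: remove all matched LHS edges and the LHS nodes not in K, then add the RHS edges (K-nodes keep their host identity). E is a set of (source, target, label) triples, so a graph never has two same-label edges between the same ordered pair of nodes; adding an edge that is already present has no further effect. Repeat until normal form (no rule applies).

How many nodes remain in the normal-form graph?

Answer: 2

Derivation:
start.  V:8 E:6  edges: 0-r->3 0-r->5 3-r->2 4-r->7 5-r->4 7-r->6
1. fire R1 via {0↦2, 1↦3, 2↦0}  →  V:6 E:4  edges: 0-r->5 4-r->7 5-r->4 7-r->6
2. fire R1 via {0↦6, 1↦7, 2↦4}  →  V:4 E:2  edges: 0-r->5 5-r->4
3. fire R1 via {0↦4, 1↦5, 2↦0}  →  V:2 E:0  edges: ∅
halt: no rule applies after step 3
NF nodes: {0:A, 1:C}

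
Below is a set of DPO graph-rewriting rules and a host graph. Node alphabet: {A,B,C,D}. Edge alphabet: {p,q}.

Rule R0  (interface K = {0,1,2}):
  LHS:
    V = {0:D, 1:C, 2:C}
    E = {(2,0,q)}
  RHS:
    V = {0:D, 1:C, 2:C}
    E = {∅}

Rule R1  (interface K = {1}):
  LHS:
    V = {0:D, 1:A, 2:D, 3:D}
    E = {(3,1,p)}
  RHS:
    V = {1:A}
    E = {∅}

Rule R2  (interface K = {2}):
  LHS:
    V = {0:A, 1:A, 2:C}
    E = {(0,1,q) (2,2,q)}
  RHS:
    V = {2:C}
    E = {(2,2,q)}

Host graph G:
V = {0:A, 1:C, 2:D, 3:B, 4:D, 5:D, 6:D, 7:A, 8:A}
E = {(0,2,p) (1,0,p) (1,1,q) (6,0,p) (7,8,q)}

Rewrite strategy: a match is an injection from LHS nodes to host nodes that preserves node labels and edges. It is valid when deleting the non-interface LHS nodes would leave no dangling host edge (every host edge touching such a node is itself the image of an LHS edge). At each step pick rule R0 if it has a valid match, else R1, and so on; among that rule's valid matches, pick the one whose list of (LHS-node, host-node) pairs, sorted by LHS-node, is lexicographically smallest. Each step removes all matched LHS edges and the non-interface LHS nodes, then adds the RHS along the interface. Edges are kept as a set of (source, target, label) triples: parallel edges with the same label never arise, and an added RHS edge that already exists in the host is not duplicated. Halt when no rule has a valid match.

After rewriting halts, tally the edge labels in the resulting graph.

start.  V:9 E:5  edges: 0-p->2 1-p->0 1-q->1 6-p->0 7-q->8
1. fire R1 via {0↦4, 1↦0, 2↦5, 3↦6}  →  V:6 E:4  edges: 0-p->2 1-p->0 1-q->1 7-q->8
2. fire R2 via {0↦7, 1↦8, 2↦1}  →  V:4 E:3  edges: 0-p->2 1-p->0 1-q->1
normal form: no rule applies after step 2
NF edges: [(0, 2, 'p'), (1, 0, 'p'), (1, 1, 'q')]

Answer: p:2 q:1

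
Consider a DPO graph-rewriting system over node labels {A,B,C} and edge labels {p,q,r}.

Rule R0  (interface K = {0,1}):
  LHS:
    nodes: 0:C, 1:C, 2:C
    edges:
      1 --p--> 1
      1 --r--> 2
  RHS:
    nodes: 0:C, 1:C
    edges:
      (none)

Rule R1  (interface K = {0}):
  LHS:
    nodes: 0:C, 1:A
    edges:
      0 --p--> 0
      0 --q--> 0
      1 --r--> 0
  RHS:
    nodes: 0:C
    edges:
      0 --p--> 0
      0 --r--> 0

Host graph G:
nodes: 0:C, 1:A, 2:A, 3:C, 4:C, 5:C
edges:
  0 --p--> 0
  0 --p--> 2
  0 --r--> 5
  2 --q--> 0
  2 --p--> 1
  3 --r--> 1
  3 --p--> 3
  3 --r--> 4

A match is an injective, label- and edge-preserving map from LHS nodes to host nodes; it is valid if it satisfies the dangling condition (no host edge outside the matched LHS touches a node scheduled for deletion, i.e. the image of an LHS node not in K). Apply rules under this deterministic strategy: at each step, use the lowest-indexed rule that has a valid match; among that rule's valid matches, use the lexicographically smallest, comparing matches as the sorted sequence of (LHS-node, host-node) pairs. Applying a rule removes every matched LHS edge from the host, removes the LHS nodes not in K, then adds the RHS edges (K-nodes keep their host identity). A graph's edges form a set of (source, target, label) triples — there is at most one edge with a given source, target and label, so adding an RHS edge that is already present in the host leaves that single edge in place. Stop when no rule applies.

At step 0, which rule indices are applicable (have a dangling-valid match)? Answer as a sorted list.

R0: 4 valid matches — {0↦0, 1↦3, 2↦4}, {0↦3, 1↦0, 2↦5}, {0↦4, 1↦0, 2↦5} (+1 more)
R1: no valid match — LHS pattern not found

Answer: [R0]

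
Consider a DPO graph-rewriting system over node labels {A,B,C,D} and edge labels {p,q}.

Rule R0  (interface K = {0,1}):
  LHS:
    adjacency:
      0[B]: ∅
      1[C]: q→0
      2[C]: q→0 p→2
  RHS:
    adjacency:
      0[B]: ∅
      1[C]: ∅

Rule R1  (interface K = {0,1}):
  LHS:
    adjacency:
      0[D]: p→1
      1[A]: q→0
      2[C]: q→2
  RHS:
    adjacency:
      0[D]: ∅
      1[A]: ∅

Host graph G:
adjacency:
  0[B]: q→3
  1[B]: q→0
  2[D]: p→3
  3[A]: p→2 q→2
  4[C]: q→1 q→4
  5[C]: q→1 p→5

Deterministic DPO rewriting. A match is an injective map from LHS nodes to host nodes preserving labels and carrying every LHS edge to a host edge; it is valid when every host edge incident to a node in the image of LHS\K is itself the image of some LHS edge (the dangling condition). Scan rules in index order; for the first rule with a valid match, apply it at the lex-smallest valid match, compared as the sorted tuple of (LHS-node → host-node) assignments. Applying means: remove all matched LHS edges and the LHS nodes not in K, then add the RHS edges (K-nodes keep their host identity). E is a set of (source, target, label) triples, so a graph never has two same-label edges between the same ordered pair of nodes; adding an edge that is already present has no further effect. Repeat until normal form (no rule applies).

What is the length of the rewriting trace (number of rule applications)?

Answer: 2

Steps:
start.  V:6 E:9  edges: 0-q->3 1-q->0 2-p->3 3-p->2 3-q->2 4-q->1 4-q->4 5-q->1 5-p->5
1. fire R0 via {0↦1, 1↦4, 2↦5}  →  V:5 E:6  edges: 0-q->3 1-q->0 2-p->3 3-p->2 3-q->2 4-q->4
2. fire R1 via {0↦2, 1↦3, 2↦4}  →  V:4 E:3  edges: 0-q->3 1-q->0 3-p->2
final graph: no rule applies after step 2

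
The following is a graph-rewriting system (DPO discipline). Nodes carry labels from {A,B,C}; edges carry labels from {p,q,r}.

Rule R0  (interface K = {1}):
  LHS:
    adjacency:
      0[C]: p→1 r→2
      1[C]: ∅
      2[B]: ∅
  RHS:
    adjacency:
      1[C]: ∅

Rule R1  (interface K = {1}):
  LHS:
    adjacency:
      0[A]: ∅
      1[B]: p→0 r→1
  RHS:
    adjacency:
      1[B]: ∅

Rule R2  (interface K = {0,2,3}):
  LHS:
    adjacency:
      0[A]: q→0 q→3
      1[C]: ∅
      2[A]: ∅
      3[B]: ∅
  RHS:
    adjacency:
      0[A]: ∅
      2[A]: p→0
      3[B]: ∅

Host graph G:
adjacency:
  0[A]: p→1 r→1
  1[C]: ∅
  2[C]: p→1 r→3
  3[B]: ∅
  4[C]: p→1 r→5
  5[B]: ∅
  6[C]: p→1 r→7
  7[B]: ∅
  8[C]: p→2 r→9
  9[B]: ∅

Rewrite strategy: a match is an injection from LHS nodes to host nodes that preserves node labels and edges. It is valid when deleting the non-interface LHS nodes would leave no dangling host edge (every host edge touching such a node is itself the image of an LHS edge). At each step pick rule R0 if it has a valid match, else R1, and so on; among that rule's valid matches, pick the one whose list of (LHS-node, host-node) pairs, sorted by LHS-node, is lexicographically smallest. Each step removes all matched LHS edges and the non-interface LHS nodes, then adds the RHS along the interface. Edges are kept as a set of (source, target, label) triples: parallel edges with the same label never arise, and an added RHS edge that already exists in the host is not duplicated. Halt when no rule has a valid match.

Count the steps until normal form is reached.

start.  V:10 E:10  edges: 0-p->1 0-r->1 2-p->1 2-r->3 4-p->1 4-r->5 6-p->1 6-r->7 8-p->2 8-r->9
1. fire R0 via {0↦4, 1↦1, 2↦5}  →  V:8 E:8  edges: 0-p->1 0-r->1 2-p->1 2-r->3 6-p->1 6-r->7 8-p->2 8-r->9
2. fire R0 via {0↦6, 1↦1, 2↦7}  →  V:6 E:6  edges: 0-p->1 0-r->1 2-p->1 2-r->3 8-p->2 8-r->9
3. fire R0 via {0↦8, 1↦2, 2↦9}  →  V:4 E:4  edges: 0-p->1 0-r->1 2-p->1 2-r->3
4. fire R0 via {0↦2, 1↦1, 2↦3}  →  V:2 E:2  edges: 0-p->1 0-r->1
halt: no rule applies after step 4

Answer: 4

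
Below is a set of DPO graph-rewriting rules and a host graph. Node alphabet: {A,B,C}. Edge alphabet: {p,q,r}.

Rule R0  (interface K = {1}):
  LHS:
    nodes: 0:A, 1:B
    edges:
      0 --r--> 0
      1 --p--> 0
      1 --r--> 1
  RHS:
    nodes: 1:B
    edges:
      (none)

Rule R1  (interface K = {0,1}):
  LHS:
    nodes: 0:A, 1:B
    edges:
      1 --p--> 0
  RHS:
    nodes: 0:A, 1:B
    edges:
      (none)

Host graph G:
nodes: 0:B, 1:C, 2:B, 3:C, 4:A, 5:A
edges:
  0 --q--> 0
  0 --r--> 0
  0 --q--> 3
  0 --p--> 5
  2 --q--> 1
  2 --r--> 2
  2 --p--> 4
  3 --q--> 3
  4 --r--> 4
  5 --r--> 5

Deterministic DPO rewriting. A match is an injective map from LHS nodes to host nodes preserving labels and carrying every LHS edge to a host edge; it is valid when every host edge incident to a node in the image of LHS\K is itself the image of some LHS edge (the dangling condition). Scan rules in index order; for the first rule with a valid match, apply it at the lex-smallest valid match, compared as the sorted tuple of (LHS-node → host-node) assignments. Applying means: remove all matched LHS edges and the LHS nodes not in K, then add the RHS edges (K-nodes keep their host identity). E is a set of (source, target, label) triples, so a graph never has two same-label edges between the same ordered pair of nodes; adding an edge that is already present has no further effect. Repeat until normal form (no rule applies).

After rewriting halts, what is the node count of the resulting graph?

Answer: 4

Derivation:
initial: |V|=6 |E|=10  E = 0-q->0 0-r->0 0-q->3 0-p->5 2-q->1 2-r->2 2-p->4 3-q->3 4-r->4 5-r->5
step 1: apply R0 at {0↦4, 1↦2}  → |V|=5 |E|=7  E = 0-q->0 0-r->0 0-q->3 0-p->5 2-q->1 3-q->3 5-r->5
step 2: apply R0 at {0↦5, 1↦0}  → |V|=4 |E|=4  E = 0-q->0 0-q->3 2-q->1 3-q->3
halt: no rule applies after step 2
NF nodes: {0:B, 1:C, 2:B, 3:C}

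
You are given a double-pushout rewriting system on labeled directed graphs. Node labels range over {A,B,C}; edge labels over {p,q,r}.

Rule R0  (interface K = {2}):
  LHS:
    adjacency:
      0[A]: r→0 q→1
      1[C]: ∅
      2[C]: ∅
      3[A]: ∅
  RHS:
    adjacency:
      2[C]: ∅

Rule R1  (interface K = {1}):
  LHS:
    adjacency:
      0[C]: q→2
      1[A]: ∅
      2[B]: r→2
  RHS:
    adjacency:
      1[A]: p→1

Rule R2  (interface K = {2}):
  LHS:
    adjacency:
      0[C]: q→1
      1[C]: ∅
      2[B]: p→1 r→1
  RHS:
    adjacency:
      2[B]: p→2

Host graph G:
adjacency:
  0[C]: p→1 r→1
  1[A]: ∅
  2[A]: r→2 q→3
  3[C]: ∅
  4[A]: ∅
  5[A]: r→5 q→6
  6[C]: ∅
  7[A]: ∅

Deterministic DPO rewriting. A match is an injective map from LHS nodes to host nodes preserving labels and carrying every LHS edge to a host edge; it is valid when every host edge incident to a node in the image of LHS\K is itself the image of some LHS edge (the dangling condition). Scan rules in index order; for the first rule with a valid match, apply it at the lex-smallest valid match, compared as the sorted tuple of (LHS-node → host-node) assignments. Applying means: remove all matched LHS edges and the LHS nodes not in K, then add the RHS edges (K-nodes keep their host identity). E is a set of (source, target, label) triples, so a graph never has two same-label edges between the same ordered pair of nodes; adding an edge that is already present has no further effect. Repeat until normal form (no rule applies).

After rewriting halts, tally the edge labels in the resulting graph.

initial: |V|=8 |E|=6  E = 0-p->1 0-r->1 2-r->2 2-q->3 5-r->5 5-q->6
step 1: apply R0 at {0↦2, 1↦3, 2↦0, 3↦4}  → |V|=5 |E|=4  E = 0-p->1 0-r->1 5-r->5 5-q->6
step 2: apply R0 at {0↦5, 1↦6, 2↦0, 3↦7}  → |V|=2 |E|=2  E = 0-p->1 0-r->1
normal form: no rule applies after step 2
NF edges: [(0, 1, 'p'), (0, 1, 'r')]

Answer: p:1 r:1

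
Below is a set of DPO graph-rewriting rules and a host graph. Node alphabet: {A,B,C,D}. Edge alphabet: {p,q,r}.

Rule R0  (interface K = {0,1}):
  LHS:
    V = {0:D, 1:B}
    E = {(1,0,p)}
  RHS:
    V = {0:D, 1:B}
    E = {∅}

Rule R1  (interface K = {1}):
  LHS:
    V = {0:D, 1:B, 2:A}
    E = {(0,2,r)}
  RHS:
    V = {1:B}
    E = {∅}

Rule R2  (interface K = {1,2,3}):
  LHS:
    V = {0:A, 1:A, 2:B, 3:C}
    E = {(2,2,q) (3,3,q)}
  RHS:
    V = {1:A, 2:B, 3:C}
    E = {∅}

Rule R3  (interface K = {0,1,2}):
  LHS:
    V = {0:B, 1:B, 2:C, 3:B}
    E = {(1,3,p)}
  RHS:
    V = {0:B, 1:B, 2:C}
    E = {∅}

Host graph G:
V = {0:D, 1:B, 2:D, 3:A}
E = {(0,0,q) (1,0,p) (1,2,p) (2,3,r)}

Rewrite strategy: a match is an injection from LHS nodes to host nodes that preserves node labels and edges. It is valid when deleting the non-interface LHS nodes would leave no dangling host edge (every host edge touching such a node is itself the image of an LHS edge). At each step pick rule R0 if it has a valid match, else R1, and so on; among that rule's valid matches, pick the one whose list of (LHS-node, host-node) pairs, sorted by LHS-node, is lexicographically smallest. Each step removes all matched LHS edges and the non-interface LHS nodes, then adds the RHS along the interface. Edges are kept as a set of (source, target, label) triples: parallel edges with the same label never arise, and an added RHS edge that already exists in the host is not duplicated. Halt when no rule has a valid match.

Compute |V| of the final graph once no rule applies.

[0] host  ⇒  4 nodes, 4 edges  {0-q->0 1-p->0 1-p->2 2-r->3}
[1] R0 @ {0↦0, 1↦1}  ⇒  4 nodes, 3 edges  {0-q->0 1-p->2 2-r->3}
[2] R0 @ {0↦2, 1↦1}  ⇒  4 nodes, 2 edges  {0-q->0 2-r->3}
[3] R1 @ {0↦2, 1↦1, 2↦3}  ⇒  2 nodes, 1 edges  {0-q->0}
normal form: no rule applies after step 3
NF nodes: {0:D, 1:B}

Answer: 2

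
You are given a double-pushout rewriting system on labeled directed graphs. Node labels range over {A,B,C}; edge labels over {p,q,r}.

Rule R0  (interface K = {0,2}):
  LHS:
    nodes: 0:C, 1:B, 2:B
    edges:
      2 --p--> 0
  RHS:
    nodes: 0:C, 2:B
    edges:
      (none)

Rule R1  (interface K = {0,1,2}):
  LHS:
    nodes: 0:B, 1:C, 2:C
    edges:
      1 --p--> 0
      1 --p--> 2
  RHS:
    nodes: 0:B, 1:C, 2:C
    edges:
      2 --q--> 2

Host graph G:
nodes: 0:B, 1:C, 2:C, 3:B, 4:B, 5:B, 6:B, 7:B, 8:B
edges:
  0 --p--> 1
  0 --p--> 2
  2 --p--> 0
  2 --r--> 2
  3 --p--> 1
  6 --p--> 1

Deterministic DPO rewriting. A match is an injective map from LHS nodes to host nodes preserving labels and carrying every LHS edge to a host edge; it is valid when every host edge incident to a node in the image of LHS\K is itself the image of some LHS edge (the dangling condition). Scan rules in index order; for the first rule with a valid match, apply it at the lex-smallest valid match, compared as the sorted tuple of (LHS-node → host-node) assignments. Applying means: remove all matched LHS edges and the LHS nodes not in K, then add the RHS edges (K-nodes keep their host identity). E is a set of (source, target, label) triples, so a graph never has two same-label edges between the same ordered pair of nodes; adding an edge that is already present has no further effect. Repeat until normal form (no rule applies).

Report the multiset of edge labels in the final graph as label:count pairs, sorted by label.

Answer: p:1 r:1

Steps:
initial: |V|=9 |E|=6  E = 0-p->1 0-p->2 2-p->0 2-r->2 3-p->1 6-p->1
step 1: apply R0 at {0↦1, 1↦4, 2↦0}  → |V|=8 |E|=5  E = 0-p->2 2-p->0 2-r->2 3-p->1 6-p->1
step 2: apply R0 at {0↦1, 1↦5, 2↦3}  → |V|=7 |E|=4  E = 0-p->2 2-p->0 2-r->2 6-p->1
step 3: apply R0 at {0↦1, 1↦3, 2↦6}  → |V|=6 |E|=3  E = 0-p->2 2-p->0 2-r->2
step 4: apply R0 at {0↦2, 1↦6, 2↦0}  → |V|=5 |E|=2  E = 2-p->0 2-r->2
halt: no rule applies after step 4
NF edges: [(2, 0, 'p'), (2, 2, 'r')]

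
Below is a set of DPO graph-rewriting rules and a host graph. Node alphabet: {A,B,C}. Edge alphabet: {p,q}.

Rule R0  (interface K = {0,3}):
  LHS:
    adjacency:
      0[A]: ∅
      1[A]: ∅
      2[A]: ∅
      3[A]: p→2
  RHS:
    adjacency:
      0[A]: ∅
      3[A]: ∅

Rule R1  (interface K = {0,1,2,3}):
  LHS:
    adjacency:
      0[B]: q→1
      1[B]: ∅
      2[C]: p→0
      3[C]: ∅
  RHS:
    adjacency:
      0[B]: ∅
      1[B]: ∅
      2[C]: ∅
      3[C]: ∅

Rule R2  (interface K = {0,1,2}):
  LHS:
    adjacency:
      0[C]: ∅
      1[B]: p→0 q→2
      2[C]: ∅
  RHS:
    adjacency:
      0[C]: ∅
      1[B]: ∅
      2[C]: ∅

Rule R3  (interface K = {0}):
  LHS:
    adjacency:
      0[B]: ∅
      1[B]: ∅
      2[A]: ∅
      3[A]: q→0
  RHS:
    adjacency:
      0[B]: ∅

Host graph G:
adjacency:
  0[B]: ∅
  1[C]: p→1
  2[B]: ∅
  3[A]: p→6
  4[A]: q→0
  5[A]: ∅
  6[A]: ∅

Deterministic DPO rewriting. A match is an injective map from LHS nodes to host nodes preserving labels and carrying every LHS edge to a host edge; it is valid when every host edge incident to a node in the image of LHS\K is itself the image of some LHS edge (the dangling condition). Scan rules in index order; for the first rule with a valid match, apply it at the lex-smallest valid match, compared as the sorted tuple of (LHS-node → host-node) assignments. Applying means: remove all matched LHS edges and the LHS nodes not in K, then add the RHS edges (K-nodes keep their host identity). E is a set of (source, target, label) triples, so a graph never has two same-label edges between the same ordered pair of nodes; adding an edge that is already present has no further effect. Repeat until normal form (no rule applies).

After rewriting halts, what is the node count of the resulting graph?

[0] host  ⇒  7 nodes, 3 edges  {1-p->1 3-p->6 4-q->0}
[1] R0 @ {0↦4, 1↦5, 2↦6, 3↦3}  ⇒  5 nodes, 2 edges  {1-p->1 4-q->0}
[2] R3 @ {0↦0, 1↦2, 2↦3, 3↦4}  ⇒  2 nodes, 1 edges  {1-p->1}
halt: no rule applies after step 2
NF nodes: {0:B, 1:C}

Answer: 2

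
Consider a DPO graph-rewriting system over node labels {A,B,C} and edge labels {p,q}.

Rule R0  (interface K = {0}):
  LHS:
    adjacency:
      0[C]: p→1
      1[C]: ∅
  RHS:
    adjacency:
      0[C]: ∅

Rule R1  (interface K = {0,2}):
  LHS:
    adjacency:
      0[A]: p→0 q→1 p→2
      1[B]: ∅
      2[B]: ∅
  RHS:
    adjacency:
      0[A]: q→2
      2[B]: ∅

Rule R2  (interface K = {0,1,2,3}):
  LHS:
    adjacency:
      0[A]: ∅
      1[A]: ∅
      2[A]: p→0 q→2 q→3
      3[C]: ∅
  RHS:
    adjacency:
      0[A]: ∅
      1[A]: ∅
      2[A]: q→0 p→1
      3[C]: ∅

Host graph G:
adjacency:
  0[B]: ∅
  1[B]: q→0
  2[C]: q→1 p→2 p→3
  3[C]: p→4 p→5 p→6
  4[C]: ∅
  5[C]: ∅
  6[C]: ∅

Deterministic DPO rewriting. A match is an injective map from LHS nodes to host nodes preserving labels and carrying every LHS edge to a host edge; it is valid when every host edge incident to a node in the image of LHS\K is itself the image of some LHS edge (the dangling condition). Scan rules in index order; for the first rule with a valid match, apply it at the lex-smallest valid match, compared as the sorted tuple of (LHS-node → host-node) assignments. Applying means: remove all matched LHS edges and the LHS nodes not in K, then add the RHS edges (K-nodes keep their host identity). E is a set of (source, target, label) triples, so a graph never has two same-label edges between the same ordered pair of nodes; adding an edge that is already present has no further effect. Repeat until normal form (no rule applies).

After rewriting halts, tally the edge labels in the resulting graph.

[0] host  ⇒  7 nodes, 7 edges  {1-q->0 2-q->1 2-p->2 2-p->3 3-p->4 3-p->5 3-p->6}
[1] R0 @ {0↦3, 1↦4}  ⇒  6 nodes, 6 edges  {1-q->0 2-q->1 2-p->2 2-p->3 3-p->5 3-p->6}
[2] R0 @ {0↦3, 1↦5}  ⇒  5 nodes, 5 edges  {1-q->0 2-q->1 2-p->2 2-p->3 3-p->6}
[3] R0 @ {0↦3, 1↦6}  ⇒  4 nodes, 4 edges  {1-q->0 2-q->1 2-p->2 2-p->3}
[4] R0 @ {0↦2, 1↦3}  ⇒  3 nodes, 3 edges  {1-q->0 2-q->1 2-p->2}
final graph: no rule applies after step 4
NF edges: [(1, 0, 'q'), (2, 1, 'q'), (2, 2, 'p')]

Answer: p:1 q:2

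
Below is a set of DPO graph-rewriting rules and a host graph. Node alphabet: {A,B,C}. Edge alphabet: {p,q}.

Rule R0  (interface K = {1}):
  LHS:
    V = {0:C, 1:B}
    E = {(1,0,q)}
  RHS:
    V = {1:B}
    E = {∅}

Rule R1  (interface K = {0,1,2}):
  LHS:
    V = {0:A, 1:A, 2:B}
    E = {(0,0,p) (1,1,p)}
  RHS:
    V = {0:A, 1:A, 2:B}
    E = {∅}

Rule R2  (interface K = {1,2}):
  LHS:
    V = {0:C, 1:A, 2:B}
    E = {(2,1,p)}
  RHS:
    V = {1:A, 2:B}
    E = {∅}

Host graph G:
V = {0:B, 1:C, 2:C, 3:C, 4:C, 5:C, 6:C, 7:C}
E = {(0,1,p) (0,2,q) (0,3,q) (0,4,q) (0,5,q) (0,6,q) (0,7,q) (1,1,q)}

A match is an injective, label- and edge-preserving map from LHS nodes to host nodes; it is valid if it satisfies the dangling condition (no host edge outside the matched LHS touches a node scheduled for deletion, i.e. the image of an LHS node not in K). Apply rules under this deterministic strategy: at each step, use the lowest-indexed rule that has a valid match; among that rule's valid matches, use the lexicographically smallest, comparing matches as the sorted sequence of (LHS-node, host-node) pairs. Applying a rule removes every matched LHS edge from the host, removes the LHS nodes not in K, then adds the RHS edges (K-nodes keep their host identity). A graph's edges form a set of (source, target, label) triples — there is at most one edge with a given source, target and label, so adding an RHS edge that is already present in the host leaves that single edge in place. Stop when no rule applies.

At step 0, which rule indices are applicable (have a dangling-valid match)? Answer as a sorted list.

Answer: [R0]

Derivation:
R0: 6 valid matches — {0↦2, 1↦0}, {0↦3, 1↦0}, {0↦4, 1↦0} (+3 more)
R1: no valid match — LHS pattern not found
R2: no valid match — LHS pattern not found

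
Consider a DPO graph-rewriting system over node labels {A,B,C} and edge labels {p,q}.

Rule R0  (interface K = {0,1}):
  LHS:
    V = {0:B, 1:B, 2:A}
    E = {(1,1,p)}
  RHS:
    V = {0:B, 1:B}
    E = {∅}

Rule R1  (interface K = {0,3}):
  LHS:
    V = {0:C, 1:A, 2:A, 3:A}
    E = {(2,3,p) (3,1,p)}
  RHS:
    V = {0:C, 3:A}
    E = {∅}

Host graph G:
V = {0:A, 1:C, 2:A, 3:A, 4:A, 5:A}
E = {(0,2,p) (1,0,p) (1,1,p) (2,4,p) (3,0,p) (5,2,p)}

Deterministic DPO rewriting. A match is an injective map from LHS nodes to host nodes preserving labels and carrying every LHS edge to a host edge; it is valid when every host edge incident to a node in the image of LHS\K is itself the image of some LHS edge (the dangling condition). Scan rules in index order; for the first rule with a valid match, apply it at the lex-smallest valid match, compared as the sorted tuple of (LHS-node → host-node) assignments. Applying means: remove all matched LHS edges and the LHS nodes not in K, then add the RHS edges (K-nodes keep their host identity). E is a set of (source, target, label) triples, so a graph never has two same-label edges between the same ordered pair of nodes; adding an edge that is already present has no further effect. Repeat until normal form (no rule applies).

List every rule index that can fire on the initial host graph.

R0: no valid match — LHS pattern not found
R1: 1 valid match — {0↦1, 1↦4, 2↦5, 3↦2}

Answer: [R1]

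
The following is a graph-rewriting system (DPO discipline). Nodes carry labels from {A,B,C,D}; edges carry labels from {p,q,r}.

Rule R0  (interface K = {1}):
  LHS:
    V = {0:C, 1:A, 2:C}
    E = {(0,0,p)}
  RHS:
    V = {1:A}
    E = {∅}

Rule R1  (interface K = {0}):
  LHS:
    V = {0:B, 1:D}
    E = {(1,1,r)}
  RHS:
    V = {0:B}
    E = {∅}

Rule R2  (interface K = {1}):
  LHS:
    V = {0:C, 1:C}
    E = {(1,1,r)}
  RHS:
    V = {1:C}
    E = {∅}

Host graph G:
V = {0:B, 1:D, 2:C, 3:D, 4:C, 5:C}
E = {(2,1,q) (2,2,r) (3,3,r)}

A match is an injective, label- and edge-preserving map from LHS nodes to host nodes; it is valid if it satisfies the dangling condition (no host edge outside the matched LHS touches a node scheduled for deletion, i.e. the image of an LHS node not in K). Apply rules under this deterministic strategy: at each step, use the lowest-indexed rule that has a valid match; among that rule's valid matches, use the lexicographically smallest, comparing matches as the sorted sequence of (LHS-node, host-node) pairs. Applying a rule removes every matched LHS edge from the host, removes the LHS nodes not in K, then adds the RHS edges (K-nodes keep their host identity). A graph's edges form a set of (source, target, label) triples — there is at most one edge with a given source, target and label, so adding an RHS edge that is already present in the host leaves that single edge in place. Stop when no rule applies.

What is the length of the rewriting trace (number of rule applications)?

Answer: 2

Rewrite trace:
start.  V:6 E:3  edges: 2-q->1 2-r->2 3-r->3
1. fire R1 via {0↦0, 1↦3}  →  V:5 E:2  edges: 2-q->1 2-r->2
2. fire R2 via {0↦4, 1↦2}  →  V:4 E:1  edges: 2-q->1
final graph: no rule applies after step 2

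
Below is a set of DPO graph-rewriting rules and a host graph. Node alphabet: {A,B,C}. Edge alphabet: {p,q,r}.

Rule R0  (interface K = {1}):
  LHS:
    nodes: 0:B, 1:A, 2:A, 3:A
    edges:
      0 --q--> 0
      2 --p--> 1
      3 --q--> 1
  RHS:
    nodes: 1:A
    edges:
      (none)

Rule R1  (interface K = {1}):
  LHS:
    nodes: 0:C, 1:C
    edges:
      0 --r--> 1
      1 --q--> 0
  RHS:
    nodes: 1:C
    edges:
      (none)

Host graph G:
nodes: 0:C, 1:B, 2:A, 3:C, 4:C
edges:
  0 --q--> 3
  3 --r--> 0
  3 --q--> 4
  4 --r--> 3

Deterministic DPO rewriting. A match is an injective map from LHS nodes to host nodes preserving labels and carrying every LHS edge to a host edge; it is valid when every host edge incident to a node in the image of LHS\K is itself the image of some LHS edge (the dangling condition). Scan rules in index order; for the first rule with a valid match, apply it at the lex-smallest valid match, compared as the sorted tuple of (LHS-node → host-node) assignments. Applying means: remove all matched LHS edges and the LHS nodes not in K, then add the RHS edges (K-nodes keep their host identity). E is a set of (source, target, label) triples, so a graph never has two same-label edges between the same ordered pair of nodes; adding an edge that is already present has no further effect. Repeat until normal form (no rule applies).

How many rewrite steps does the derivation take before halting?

Answer: 2

Derivation:
initial: |V|=5 |E|=4  E = 0-q->3 3-r->0 3-q->4 4-r->3
step 1: apply R1 at {0↦4, 1↦3}  → |V|=4 |E|=2  E = 0-q->3 3-r->0
step 2: apply R1 at {0↦3, 1↦0}  → |V|=3 |E|=0  E = ∅
final graph: no rule applies after step 2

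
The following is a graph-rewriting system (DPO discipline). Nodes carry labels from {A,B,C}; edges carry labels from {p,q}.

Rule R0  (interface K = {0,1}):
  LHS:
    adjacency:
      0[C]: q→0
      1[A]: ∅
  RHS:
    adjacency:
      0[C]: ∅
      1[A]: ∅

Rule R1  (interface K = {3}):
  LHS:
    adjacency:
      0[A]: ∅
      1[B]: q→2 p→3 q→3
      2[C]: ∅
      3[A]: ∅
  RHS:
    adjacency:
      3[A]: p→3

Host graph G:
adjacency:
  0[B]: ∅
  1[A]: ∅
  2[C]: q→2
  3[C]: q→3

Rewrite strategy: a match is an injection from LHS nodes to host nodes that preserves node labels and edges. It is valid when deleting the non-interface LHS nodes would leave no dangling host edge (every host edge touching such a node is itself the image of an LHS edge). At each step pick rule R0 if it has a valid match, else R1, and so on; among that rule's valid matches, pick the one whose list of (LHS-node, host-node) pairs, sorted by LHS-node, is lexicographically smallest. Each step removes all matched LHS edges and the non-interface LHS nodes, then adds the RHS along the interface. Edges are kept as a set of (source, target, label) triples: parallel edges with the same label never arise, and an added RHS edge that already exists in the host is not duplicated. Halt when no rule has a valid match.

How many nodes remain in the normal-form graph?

Answer: 4

Steps:
[0] host  ⇒  4 nodes, 2 edges  {2-q->2 3-q->3}
[1] R0 @ {0↦2, 1↦1}  ⇒  4 nodes, 1 edges  {3-q->3}
[2] R0 @ {0↦3, 1↦1}  ⇒  4 nodes, 0 edges  {∅}
normal form: no rule applies after step 2
NF nodes: {0:B, 1:A, 2:C, 3:C}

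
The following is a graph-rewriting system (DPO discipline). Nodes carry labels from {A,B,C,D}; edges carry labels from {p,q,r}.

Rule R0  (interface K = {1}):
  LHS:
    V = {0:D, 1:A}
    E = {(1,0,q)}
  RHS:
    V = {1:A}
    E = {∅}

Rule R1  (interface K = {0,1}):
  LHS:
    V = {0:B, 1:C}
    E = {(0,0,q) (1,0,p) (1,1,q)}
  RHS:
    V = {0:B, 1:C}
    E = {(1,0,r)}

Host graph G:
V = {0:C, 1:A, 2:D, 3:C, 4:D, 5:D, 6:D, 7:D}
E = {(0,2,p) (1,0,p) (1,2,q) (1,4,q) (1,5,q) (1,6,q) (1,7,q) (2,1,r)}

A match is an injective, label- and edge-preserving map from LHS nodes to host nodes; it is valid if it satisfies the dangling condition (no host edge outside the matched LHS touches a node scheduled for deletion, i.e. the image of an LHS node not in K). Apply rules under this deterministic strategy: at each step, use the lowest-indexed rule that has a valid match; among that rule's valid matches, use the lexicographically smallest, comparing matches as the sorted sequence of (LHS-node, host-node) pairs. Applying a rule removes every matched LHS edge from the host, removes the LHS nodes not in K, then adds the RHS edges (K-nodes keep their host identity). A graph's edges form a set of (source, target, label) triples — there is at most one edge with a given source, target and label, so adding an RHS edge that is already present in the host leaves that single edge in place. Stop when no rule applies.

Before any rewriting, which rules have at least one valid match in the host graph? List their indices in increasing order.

R0: 4 valid matches — {0↦4, 1↦1}, {0↦5, 1↦1}, {0↦6, 1↦1} (+1 more)
R1: no valid match — LHS pattern not found

Answer: [R0]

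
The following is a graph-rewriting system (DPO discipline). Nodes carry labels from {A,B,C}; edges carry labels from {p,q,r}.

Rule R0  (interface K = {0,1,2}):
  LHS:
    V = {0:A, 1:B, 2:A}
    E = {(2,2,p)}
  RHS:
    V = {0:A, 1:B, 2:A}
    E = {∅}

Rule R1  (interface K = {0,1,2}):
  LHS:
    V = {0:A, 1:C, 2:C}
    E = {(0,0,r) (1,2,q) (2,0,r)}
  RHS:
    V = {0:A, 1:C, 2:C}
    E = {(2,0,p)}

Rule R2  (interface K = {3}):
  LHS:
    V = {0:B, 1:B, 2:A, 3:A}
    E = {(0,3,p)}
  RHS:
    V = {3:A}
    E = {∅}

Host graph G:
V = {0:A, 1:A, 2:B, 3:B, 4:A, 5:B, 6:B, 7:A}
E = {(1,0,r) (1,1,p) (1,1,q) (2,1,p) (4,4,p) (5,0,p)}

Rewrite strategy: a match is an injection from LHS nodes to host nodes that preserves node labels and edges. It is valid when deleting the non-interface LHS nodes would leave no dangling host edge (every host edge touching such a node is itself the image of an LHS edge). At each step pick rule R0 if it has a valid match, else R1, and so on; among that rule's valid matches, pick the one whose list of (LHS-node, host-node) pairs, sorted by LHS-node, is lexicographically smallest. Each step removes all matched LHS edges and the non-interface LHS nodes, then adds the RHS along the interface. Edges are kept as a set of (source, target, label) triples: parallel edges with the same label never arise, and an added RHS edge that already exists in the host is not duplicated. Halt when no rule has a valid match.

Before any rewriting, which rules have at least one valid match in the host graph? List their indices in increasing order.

Answer: [R0,R2]

Rewrite trace:
R0: 24 valid matches — {0↦0, 1↦2, 2↦1}, {0↦0, 1↦2, 2↦4}, {0↦0, 1↦3, 2↦1} (+21 more)
R1: no valid match — LHS pattern not found
R2: 4 valid matches — {0↦2, 1↦3, 2↦7, 3↦1}, {0↦2, 1↦6, 2↦7, 3↦1}, {0↦5, 1↦3, 2↦7, 3↦0} (+1 more)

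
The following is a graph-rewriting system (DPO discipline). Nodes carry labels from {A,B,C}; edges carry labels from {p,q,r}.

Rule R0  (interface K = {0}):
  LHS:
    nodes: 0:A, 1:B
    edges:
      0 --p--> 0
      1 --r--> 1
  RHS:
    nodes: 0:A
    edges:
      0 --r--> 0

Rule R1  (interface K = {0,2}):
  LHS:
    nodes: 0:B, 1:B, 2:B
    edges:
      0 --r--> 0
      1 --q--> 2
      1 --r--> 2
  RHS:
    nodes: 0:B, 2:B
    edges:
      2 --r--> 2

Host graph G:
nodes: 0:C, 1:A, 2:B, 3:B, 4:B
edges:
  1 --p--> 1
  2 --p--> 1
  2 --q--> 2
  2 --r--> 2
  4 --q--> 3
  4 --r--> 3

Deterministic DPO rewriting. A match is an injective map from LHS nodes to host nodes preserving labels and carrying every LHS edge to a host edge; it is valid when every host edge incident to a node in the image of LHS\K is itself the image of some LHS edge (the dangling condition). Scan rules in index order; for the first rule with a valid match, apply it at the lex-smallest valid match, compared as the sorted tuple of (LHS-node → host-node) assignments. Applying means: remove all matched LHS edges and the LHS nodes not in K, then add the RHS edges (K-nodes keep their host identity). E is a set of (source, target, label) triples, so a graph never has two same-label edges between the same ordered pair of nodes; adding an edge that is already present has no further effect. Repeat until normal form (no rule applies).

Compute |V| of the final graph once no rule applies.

Answer: 3

Derivation:
initial: |V|=5 |E|=6  E = 1-p->1 2-p->1 2-q->2 2-r->2 4-q->3 4-r->3
step 1: apply R1 at {0↦2, 1↦4, 2↦3}  → |V|=4 |E|=4  E = 1-p->1 2-p->1 2-q->2 3-r->3
step 2: apply R0 at {0↦1, 1↦3}  → |V|=3 |E|=3  E = 1-r->1 2-p->1 2-q->2
normal form: no rule applies after step 2
NF nodes: {0:C, 1:A, 2:B}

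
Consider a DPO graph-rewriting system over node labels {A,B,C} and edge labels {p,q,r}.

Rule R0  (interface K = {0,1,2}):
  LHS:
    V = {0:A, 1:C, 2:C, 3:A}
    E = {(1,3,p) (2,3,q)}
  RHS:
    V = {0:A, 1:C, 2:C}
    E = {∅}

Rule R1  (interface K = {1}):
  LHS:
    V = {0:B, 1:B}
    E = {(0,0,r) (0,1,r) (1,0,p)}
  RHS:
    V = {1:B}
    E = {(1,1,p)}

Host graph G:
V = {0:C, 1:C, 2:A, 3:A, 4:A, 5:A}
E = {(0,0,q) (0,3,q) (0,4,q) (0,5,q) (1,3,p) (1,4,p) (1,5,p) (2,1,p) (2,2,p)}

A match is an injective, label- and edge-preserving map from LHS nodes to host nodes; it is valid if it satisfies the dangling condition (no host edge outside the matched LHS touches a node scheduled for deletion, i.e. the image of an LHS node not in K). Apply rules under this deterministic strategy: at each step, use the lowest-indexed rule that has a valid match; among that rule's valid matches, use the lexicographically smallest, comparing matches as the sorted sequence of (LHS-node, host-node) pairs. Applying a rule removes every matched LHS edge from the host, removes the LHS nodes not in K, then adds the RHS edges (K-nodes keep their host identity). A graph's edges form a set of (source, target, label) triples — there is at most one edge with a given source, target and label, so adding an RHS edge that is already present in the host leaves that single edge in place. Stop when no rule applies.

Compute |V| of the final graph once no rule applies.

Answer: 3

Steps:
[0] host  ⇒  6 nodes, 9 edges  {0-q->0 0-q->3 0-q->4 0-q->5 1-p->3 1-p->4 1-p->5 2-p->1 2-p->2}
[1] R0 @ {0↦2, 1↦1, 2↦0, 3↦3}  ⇒  5 nodes, 7 edges  {0-q->0 0-q->4 0-q->5 1-p->4 1-p->5 2-p->1 2-p->2}
[2] R0 @ {0↦2, 1↦1, 2↦0, 3↦4}  ⇒  4 nodes, 5 edges  {0-q->0 0-q->5 1-p->5 2-p->1 2-p->2}
[3] R0 @ {0↦2, 1↦1, 2↦0, 3↦5}  ⇒  3 nodes, 3 edges  {0-q->0 2-p->1 2-p->2}
final graph: no rule applies after step 3
NF nodes: {0:C, 1:C, 2:A}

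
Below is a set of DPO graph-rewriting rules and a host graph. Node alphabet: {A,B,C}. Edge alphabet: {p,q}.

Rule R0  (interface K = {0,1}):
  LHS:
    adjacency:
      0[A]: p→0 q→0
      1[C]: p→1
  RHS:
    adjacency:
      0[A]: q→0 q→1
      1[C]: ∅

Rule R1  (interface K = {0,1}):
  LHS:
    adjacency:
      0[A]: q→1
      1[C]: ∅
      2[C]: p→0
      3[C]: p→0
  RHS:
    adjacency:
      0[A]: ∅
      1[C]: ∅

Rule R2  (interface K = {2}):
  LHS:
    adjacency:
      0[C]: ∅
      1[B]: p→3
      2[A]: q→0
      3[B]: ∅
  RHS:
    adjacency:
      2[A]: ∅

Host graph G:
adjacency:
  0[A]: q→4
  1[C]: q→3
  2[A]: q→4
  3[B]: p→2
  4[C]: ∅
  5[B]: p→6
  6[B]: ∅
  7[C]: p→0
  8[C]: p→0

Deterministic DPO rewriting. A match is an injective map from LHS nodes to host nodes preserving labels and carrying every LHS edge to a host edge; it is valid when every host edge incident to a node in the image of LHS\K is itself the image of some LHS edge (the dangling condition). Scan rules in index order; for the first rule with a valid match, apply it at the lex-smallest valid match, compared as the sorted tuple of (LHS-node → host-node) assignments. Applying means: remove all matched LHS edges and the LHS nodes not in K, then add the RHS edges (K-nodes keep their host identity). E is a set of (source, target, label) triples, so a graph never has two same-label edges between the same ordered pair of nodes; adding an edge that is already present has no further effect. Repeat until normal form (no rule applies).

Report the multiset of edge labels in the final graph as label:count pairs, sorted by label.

initial: |V|=9 |E|=7  E = 0-q->4 1-q->3 2-q->4 3-p->2 5-p->6 7-p->0 8-p->0
step 1: apply R1 at {0↦0, 1↦4, 2↦7, 3↦8}  → |V|=7 |E|=4  E = 1-q->3 2-q->4 3-p->2 5-p->6
step 2: apply R2 at {0↦4, 1↦5, 2↦2, 3↦6}  → |V|=4 |E|=2  E = 1-q->3 3-p->2
halt: no rule applies after step 2
NF edges: [(1, 3, 'q'), (3, 2, 'p')]

Answer: p:1 q:1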